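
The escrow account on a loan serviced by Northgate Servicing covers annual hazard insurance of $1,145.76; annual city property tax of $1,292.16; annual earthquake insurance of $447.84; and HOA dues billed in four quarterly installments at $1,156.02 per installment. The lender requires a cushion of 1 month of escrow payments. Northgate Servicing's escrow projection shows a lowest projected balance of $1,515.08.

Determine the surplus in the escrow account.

Hazard insurance — $1,145.76 per year
City property tax — $1,292.16 per year
Earthquake insurance — $447.84 per year
HOA dues — $1,156.02 × 4 = $4,624.08 per year
Annual escrow total = $1,145.76 + $1,292.16 + $447.84 + $4,624.08 = $7,509.84
Monthly = $7,509.84 ÷ 12 = $625.82
Cushion = 1 × $625.82 = $625.82
Excess over cushion: $1,515.08 − $625.82 = $889.26

$889.26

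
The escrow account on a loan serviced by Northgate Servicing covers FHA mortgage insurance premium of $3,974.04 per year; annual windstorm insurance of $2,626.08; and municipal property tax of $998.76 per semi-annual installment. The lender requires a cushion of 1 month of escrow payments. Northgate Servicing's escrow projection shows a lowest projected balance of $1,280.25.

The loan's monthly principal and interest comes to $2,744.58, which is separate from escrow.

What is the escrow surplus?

FHA mortgage insurance premium — $3,974.04
Windstorm insurance — $2,626.08
Municipal property tax — $998.76 × 2 = $1,997.52
Yearly total = $3,974.04 + $2,626.08 + $1,997.52 = $8,597.64
Per month = $8,597.64 / 12 = $716.47
Cushion = 1 × $716.47 = $716.47
Excess over cushion: $1,280.25 − $716.47 = $563.78

$563.78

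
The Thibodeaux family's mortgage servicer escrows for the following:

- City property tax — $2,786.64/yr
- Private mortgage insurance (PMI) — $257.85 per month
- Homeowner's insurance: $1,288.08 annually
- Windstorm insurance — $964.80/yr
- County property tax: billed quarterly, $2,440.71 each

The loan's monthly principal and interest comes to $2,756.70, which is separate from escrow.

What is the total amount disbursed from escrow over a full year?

$17,896.56

City property tax — $2,786.64/yr
Private mortgage insurance (PMI) — $257.85 × 12 = $3,094.20/yr
Homeowner's insurance — $1,288.08/yr
Windstorm insurance — $964.80/yr
County property tax — $2,440.71 × 4 = $9,762.84/yr
Total annual escrow = $2,786.64 + $3,094.20 + $1,288.08 + $964.80 + $9,762.84 = $17,896.56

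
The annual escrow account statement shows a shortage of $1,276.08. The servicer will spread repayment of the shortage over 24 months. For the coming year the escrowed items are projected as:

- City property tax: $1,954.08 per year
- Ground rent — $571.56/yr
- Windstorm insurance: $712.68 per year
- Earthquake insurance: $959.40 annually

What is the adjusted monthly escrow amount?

City property tax: $1,954.08 per year
Ground rent: $571.56 per year
Windstorm insurance: $712.68 per year
Earthquake insurance: $959.40 per year
Total annual escrow = $1,954.08 + $571.56 + $712.68 + $959.40 = $4,197.72
Per month = $4,197.72 / 12 = $349.81
Shortage per month = $1,276.08 ÷ 24 = $53.17
New monthly escrow = $349.81 + $53.17 = $402.98

$402.98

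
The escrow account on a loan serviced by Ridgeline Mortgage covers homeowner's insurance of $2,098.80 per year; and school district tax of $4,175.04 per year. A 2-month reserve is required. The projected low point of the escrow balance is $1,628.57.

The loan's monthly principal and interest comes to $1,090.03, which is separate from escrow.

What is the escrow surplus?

$582.93

Homeowner's insurance — $2,098.80 annually
School district tax — $4,175.04 annually
Annual escrow total = $6,273.84
Monthly = $6,273.84 / 12 = $522.82
Cushion = 2 × $522.82 = $1,045.64
Excess over cushion: $1,628.57 − $1,045.64 = $582.93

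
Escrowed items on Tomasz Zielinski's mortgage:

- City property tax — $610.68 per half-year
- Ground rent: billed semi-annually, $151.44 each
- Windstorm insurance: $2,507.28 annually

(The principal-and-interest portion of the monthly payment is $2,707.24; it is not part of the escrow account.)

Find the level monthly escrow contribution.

City property tax = $610.68 × 2 = $1,221.36 annually
Ground rent = $151.44 × 2 = $302.88 annually
Windstorm insurance = $2,507.28 annually
Total annual escrow = $1,221.36 + $302.88 + $2,507.28 = $4,031.52
Monthly escrow = $4,031.52 / 12 = $335.96

$335.96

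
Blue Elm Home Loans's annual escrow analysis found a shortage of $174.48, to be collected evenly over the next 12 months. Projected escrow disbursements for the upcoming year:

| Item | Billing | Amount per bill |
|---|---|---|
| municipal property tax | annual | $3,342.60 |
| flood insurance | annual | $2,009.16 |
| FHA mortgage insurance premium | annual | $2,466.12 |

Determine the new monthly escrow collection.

Municipal property tax: $3,342.60
Flood insurance: $2,009.16
FHA mortgage insurance premium: $2,466.12
Total annual escrow = $7,817.88
Per month = $7,817.88 ÷ 12 = $651.49
Shortage spread = $174.48 ÷ 12 = $14.54/mo
New monthly escrow = $651.49 + $14.54 = $666.03

$666.03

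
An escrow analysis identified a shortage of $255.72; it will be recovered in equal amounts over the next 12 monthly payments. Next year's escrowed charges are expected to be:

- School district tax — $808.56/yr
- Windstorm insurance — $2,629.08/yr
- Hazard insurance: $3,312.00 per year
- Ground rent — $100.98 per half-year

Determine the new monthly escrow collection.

$600.61

School district tax: $808.56/yr
Windstorm insurance: $2,629.08/yr
Hazard insurance: $3,312.00/yr
Ground rent: $100.98 × 2 = $201.96/yr
Total per year = $808.56 + $2,629.08 + $3,312.00 + $201.96 = $6,951.60
Monthly escrow = $6,951.60 ÷ 12 = $579.30
Shortage per month = $255.72 ÷ 12 = $21.31
New monthly escrow = $579.30 + $21.31 = $600.61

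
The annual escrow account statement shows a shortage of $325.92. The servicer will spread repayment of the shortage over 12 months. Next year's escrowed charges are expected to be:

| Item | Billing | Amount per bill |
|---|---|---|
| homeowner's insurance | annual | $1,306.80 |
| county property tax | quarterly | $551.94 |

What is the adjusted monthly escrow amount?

$320.04

Homeowner's insurance = $1,306.80 per year
County property tax = $551.94 × 4 = $2,207.76 per year
Total annual escrow = $3,514.56
Per month = $3,514.56 ÷ 12 = $292.88
Shortage per month = $325.92 / 12 = $27.16
Adjusted monthly = $292.88 + $27.16 = $320.04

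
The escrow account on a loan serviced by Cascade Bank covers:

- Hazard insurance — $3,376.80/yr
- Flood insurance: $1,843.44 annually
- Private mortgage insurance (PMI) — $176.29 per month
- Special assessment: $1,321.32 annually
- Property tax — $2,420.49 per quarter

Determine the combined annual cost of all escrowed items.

Hazard insurance = $3,376.80
Flood insurance = $1,843.44
Private mortgage insurance (PMI) = $176.29 × 12 = $2,115.48
Special assessment = $1,321.32
Property tax = $2,420.49 × 4 = $9,681.96
Combined annual = $3,376.80 + $1,843.44 + $2,115.48 + $1,321.32 + $9,681.96 = $18,339.00

$18,339.00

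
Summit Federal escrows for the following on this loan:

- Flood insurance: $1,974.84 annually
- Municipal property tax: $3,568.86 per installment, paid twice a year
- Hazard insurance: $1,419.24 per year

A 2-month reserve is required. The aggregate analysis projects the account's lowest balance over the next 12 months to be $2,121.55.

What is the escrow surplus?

Flood insurance — $1,974.84 per year
Municipal property tax — $3,568.86 × 2 = $7,137.72 per year
Hazard insurance — $1,419.24 per year
Yearly total = $10,531.80
Monthly = $10,531.80 / 12 = $877.65
Cushion = 2 × $877.65 = $1,755.30
Excess over cushion: $2,121.55 − $1,755.30 = $366.25

$366.25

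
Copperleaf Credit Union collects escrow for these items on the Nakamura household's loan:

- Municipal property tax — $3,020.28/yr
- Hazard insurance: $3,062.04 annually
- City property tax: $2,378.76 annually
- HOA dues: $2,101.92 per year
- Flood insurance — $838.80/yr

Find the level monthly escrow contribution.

$950.15

Municipal property tax — $3,020.28/yr
Hazard insurance — $3,062.04/yr
City property tax — $2,378.76/yr
HOA dues — $2,101.92/yr
Flood insurance — $838.80/yr
Total per year = $11,401.80
Monthly escrow = $11,401.80 / 12 = $950.15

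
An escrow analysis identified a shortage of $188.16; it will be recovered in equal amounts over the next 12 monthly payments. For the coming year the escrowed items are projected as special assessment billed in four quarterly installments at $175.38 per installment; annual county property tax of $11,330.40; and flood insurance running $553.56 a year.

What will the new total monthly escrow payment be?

Special assessment = $175.38 × 4 = $701.52 per year
County property tax = $11,330.40 per year
Flood insurance = $553.56 per year
Annual escrow total = $12,585.48
Per month = $12,585.48 ÷ 12 = $1,048.79
Shortage per month = $188.16 / 12 = $15.68
New monthly escrow = $1,048.79 + $15.68 = $1,064.47

$1,064.47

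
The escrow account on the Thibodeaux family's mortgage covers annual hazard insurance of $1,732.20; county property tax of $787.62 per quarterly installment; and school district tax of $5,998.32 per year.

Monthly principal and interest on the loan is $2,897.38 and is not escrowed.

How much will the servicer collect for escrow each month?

$906.75

Hazard insurance = $1,732.20/yr
County property tax = $787.62 × 4 = $3,150.48/yr
School district tax = $5,998.32/yr
Combined annual = $10,881.00
Base monthly escrow = $10,881.00 / 12 = $906.75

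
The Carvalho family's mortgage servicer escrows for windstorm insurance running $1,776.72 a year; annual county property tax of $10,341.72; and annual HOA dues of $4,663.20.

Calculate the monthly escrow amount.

Windstorm insurance — $1,776.72 annually
County property tax — $10,341.72 annually
HOA dues — $4,663.20 annually
Yearly total = $16,781.64
Base monthly escrow = $16,781.64 / 12 = $1,398.47

$1,398.47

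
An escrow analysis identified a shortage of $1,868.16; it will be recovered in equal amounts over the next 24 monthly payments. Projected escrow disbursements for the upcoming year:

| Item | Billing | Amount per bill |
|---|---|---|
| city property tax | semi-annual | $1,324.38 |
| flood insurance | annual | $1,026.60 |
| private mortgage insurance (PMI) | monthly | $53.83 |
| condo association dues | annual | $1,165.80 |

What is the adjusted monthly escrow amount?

$535.10

City property tax — $1,324.38 × 2 = $2,648.76
Flood insurance — $1,026.60
Private mortgage insurance (PMI) — $53.83 × 12 = $645.96
Condo association dues — $1,165.80
Annual escrow total = $5,487.12
Per month = $5,487.12 ÷ 12 = $457.26
Monthly shortage recovery: $1,868.16 ÷ 24 = $77.84
Adjusted monthly = $457.26 + $77.84 = $535.10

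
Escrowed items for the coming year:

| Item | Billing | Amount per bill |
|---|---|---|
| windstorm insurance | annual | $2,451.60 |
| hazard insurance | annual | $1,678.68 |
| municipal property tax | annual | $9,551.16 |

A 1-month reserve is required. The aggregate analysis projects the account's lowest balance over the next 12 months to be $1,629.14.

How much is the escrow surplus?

$489.02

Windstorm insurance: $2,451.60 annually
Hazard insurance: $1,678.68 annually
Municipal property tax: $9,551.16 annually
Combined annual = $13,681.44
Monthly = $13,681.44 ÷ 12 = $1,140.12
Cushion = 1 × $1,140.12 = $1,140.12
Excess over cushion: $1,629.14 − $1,140.12 = $489.02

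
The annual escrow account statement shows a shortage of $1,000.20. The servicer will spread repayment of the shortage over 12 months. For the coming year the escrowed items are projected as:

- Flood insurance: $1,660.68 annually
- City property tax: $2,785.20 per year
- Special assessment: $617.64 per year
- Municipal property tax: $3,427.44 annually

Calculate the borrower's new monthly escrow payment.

$790.93

Flood insurance — $1,660.68 per year
City property tax — $2,785.20 per year
Special assessment — $617.64 per year
Municipal property tax — $3,427.44 per year
Yearly total = $8,490.96
Per month = $8,490.96 ÷ 12 = $707.58
Shortage per month = $1,000.20 ÷ 12 = $83.35
Adjusted monthly = $707.58 + $83.35 = $790.93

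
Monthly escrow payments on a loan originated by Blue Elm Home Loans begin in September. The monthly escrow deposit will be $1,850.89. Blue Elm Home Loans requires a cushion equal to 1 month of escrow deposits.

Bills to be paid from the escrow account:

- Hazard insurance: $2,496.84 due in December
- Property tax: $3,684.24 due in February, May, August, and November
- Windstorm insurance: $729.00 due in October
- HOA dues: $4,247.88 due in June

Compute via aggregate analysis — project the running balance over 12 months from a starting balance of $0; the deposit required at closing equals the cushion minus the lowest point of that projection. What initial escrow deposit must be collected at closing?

$1,868.43

Cushion = 1 × $1,850.89 = $1,850.89
Trial balance (start $0, +$1,850.89 each month, − disbursements):
  Sep: +$1,850.89 → $1,850.89
  Oct: +$1,850.89 − $729.00 → $2,972.78
  Nov: +$1,850.89 − $3,684.24 → $1,139.43
  Dec: +$1,850.89 − $2,496.84 → $493.48
  Jan: +$1,850.89 → $2,344.37
  Feb: +$1,850.89 − $3,684.24 → $511.02
  Mar: +$1,850.89 → $2,361.91
  Apr: +$1,850.89 → $4,212.80
  May: +$1,850.89 − $3,684.24 → $2,379.45
  Jun: +$1,850.89 − $4,247.88 → -$17.54
  Jul: +$1,850.89 → $1,833.35
  Aug: +$1,850.89 − $3,684.24 → $0.00
Lowest trial balance = -$17.54 (Jun)
Initial deposit = cushion − low point = $1,850.89 − (-$17.54) = $1,868.43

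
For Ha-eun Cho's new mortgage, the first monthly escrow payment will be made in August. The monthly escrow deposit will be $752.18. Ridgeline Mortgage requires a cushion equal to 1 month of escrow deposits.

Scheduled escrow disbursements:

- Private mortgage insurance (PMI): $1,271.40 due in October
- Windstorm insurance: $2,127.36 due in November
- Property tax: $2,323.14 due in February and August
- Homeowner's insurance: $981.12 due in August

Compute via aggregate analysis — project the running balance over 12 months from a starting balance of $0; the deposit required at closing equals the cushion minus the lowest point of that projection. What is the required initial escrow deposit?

$4,513.08

Cushion = 1 × $752.18 = $752.18
Trial balance (start $0, +$752.18 each month, − disbursements):
  Aug: +$752.18 − $3,304.26 → -$2,552.08
  Sep: +$752.18 → -$1,799.90
  Oct: +$752.18 − $1,271.40 → -$2,319.12
  Nov: +$752.18 − $2,127.36 → -$3,694.30
  Dec: +$752.18 → -$2,942.12
  Jan: +$752.18 → -$2,189.94
  Feb: +$752.18 − $2,323.14 → -$3,760.90
  Mar: +$752.18 → -$3,008.72
  Apr: +$752.18 → -$2,256.54
  May: +$752.18 → -$1,504.36
  Jun: +$752.18 → -$752.18
  Jul: +$752.18 → $0.00
Lowest trial balance = -$3,760.90 (Feb)
Initial deposit = cushion − low point = $752.18 − (-$3,760.90) = $4,513.08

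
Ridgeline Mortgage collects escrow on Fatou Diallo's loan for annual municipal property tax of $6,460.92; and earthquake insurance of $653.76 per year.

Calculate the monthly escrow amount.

$592.89

Municipal property tax = $6,460.92 annually
Earthquake insurance = $653.76 annually
Annual escrow total = $7,114.68
Monthly escrow = $7,114.68 ÷ 12 = $592.89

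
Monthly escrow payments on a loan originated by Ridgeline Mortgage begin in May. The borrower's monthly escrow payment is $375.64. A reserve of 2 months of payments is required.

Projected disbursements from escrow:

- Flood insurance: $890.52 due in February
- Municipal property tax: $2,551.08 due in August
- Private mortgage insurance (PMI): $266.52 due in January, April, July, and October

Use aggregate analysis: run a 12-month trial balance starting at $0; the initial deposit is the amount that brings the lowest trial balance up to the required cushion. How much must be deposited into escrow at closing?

Cushion = 2 × $375.64 = $751.28
Trial balance (start $0, +$375.64 each month, − disbursements):
  May: +$375.64 → $375.64
  Jun: +$375.64 → $751.28
  Jul: +$375.64 − $266.52 → $860.40
  Aug: +$375.64 − $2,551.08 → -$1,315.04
  Sep: +$375.64 → -$939.40
  Oct: +$375.64 − $266.52 → -$830.28
  Nov: +$375.64 → -$454.64
  Dec: +$375.64 → -$79.00
  Jan: +$375.64 − $266.52 → $30.12
  Feb: +$375.64 − $890.52 → -$484.76
  Mar: +$375.64 → -$109.12
  Apr: +$375.64 − $266.52 → $0.00
Lowest trial balance = -$1,315.04 (Aug)
Initial deposit = cushion − low point = $751.28 − (-$1,315.04) = $2,066.32

$2,066.32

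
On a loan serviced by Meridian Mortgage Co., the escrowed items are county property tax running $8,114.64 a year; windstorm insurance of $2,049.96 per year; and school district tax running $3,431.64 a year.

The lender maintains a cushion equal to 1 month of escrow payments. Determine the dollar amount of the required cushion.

County property tax: $8,114.64/yr
Windstorm insurance: $2,049.96/yr
School district tax: $3,431.64/yr
Yearly total = $13,596.24
Monthly escrow = $13,596.24 ÷ 12 = $1,133.02
Required cushion = 1 × $1,133.02 = $1,133.02

$1,133.02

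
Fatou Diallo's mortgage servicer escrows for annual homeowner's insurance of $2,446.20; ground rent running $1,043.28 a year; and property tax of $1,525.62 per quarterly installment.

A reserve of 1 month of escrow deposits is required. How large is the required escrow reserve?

$799.33

Homeowner's insurance: $2,446.20/yr
Ground rent: $1,043.28/yr
Property tax: $1,525.62 × 4 = $6,102.48/yr
Total per year = $9,591.96
Base monthly escrow = $9,591.96 / 12 = $799.33
Cushion = 1 × $799.33 = $799.33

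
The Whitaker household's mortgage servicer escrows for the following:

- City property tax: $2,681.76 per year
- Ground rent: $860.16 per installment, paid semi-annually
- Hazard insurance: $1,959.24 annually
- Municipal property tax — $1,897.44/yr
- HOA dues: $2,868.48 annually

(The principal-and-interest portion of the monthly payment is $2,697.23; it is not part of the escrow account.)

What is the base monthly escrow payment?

City property tax = $2,681.76
Ground rent = $860.16 × 2 = $1,720.32
Hazard insurance = $1,959.24
Municipal property tax = $1,897.44
HOA dues = $2,868.48
Combined annual = $11,127.24
Per month = $11,127.24 ÷ 12 = $927.27

$927.27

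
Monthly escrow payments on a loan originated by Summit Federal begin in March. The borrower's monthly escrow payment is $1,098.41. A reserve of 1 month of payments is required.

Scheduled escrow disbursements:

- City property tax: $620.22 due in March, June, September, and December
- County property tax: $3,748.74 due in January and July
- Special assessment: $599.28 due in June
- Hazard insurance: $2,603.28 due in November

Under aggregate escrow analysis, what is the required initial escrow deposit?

$2,196.82

Cushion = 1 × $1,098.41 = $1,098.41
Trial balance (start $0, +$1,098.41 each month, − disbursements):
  Mar: +$1,098.41 − $620.22 → $478.19
  Apr: +$1,098.41 → $1,576.60
  May: +$1,098.41 → $2,675.01
  Jun: +$1,098.41 − $1,219.50 → $2,553.92
  Jul: +$1,098.41 − $3,748.74 → -$96.41
  Aug: +$1,098.41 → $1,002.00
  Sep: +$1,098.41 − $620.22 → $1,480.19
  Oct: +$1,098.41 → $2,578.60
  Nov: +$1,098.41 − $2,603.28 → $1,073.73
  Dec: +$1,098.41 − $620.22 → $1,551.92
  Jan: +$1,098.41 − $3,748.74 → -$1,098.41
  Feb: +$1,098.41 → $0.00
Lowest trial balance = -$1,098.41 (Jan)
Initial deposit = cushion − low point = $1,098.41 − (-$1,098.41) = $2,196.82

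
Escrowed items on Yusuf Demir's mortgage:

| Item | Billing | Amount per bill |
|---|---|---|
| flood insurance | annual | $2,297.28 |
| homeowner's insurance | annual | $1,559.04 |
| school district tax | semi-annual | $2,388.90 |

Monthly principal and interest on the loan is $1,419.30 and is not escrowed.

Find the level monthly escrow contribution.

$719.51

Flood insurance: $2,297.28/yr
Homeowner's insurance: $1,559.04/yr
School district tax: $2,388.90 × 2 = $4,777.80/yr
Total per year = $8,634.12
Base monthly escrow = $8,634.12 / 12 = $719.51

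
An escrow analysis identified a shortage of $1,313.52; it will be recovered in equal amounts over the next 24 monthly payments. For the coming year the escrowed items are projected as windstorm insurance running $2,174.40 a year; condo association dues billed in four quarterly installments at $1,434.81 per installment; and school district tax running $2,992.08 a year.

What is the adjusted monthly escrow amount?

Windstorm insurance — $2,174.40
Condo association dues — $1,434.81 × 4 = $5,739.24
School district tax — $2,992.08
Total per year = $2,174.40 + $5,739.24 + $2,992.08 = $10,905.72
Base monthly escrow = $10,905.72 / 12 = $908.81
Shortage per month = $1,313.52 ÷ 24 = $54.73
New monthly escrow = $908.81 + $54.73 = $963.54

$963.54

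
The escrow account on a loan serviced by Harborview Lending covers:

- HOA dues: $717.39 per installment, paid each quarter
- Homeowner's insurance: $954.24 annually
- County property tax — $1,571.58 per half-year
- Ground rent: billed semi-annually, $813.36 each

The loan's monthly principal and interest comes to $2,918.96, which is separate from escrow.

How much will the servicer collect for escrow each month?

$716.14

HOA dues — $717.39 × 4 = $2,869.56 annually
Homeowner's insurance — $954.24 annually
County property tax — $1,571.58 × 2 = $3,143.16 annually
Ground rent — $813.36 × 2 = $1,626.72 annually
Annual escrow total = $8,593.68
Base monthly escrow = $8,593.68 / 12 = $716.14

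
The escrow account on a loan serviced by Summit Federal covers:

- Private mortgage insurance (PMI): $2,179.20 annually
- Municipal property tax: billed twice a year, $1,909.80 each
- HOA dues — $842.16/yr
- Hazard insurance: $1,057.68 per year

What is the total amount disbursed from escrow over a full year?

Private mortgage insurance (PMI) = $2,179.20 annually
Municipal property tax = $1,909.80 × 2 = $3,819.60 annually
HOA dues = $842.16 annually
Hazard insurance = $1,057.68 annually
Yearly total = $7,898.64

$7,898.64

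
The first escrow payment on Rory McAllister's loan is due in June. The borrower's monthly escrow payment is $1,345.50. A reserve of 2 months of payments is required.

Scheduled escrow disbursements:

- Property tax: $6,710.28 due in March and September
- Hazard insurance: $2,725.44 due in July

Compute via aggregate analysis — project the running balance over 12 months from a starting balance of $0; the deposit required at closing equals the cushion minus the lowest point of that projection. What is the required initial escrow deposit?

Cushion = 2 × $1,345.50 = $2,691.00
Trial balance (start $0, +$1,345.50 each month, − disbursements):
  Jun: +$1,345.50 → $1,345.50
  Jul: +$1,345.50 − $2,725.44 → -$34.44
  Aug: +$1,345.50 → $1,311.06
  Sep: +$1,345.50 − $6,710.28 → -$4,053.72
  Oct: +$1,345.50 → -$2,708.22
  Nov: +$1,345.50 → -$1,362.72
  Dec: +$1,345.50 → -$17.22
  Jan: +$1,345.50 → $1,328.28
  Feb: +$1,345.50 → $2,673.78
  Mar: +$1,345.50 − $6,710.28 → -$2,691.00
  Apr: +$1,345.50 → -$1,345.50
  May: +$1,345.50 → $0.00
Lowest trial balance = -$4,053.72 (Sep)
Initial deposit = cushion − low point = $2,691.00 − (-$4,053.72) = $6,744.72

$6,744.72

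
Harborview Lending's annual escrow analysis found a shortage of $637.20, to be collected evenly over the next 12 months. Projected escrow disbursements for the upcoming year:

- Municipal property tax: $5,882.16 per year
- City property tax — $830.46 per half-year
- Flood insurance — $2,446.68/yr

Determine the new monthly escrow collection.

Municipal property tax = $5,882.16 annually
City property tax = $830.46 × 2 = $1,660.92 annually
Flood insurance = $2,446.68 annually
Total annual escrow = $9,989.76
Monthly escrow = $9,989.76 / 12 = $832.48
Shortage spread = $637.20 ÷ 12 = $53.10/mo
Adjusted monthly = $832.48 + $53.10 = $885.58

$885.58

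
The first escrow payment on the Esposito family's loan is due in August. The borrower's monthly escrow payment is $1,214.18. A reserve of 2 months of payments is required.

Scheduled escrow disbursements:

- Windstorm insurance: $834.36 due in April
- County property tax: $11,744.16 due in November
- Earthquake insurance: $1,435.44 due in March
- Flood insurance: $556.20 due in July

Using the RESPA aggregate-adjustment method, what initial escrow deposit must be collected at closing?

Cushion = 2 × $1,214.18 = $2,428.36
Trial balance (start $0, +$1,214.18 each month, − disbursements):
  Aug: +$1,214.18 → $1,214.18
  Sep: +$1,214.18 → $2,428.36
  Oct: +$1,214.18 → $3,642.54
  Nov: +$1,214.18 − $11,744.16 → -$6,887.44
  Dec: +$1,214.18 → -$5,673.26
  Jan: +$1,214.18 → -$4,459.08
  Feb: +$1,214.18 → -$3,244.90
  Mar: +$1,214.18 − $1,435.44 → -$3,466.16
  Apr: +$1,214.18 − $834.36 → -$3,086.34
  May: +$1,214.18 → -$1,872.16
  Jun: +$1,214.18 → -$657.98
  Jul: +$1,214.18 − $556.20 → $0.00
Lowest trial balance = -$6,887.44 (Nov)
Initial deposit = cushion − low point = $2,428.36 − (-$6,887.44) = $9,315.80

$9,315.80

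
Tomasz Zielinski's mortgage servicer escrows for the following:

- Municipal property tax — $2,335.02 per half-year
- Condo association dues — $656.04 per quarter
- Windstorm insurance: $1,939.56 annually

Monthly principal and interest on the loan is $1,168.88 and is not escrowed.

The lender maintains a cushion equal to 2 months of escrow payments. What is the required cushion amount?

Municipal property tax: $2,335.02 × 2 = $4,670.04
Condo association dues: $656.04 × 4 = $2,624.16
Windstorm insurance: $1,939.56
Annual escrow total = $4,670.04 + $2,624.16 + $1,939.56 = $9,233.76
Per month = $9,233.76 / 12 = $769.48
Cushion = 2 × $769.48 = $1,538.96

$1,538.96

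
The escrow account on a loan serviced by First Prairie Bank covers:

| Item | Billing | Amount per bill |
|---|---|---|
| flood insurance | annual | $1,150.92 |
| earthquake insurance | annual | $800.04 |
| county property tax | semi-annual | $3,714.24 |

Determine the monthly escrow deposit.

Flood insurance = $1,150.92
Earthquake insurance = $800.04
County property tax = $3,714.24 × 2 = $7,428.48
Total per year = $1,150.92 + $800.04 + $7,428.48 = $9,379.44
Per month = $9,379.44 ÷ 12 = $781.62

$781.62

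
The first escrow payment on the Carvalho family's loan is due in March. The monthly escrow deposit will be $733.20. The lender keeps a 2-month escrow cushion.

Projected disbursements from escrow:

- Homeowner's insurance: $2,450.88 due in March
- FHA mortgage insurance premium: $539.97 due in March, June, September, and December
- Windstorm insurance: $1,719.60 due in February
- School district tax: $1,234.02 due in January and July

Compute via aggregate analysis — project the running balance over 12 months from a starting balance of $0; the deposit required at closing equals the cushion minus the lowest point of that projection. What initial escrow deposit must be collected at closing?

$3,724.05

Cushion = 2 × $733.20 = $1,466.40
Trial balance (start $0, +$733.20 each month, − disbursements):
  Mar: +$733.20 − $2,990.85 → -$2,257.65
  Apr: +$733.20 → -$1,524.45
  May: +$733.20 → -$791.25
  Jun: +$733.20 − $539.97 → -$598.02
  Jul: +$733.20 − $1,234.02 → -$1,098.84
  Aug: +$733.20 → -$365.64
  Sep: +$733.20 − $539.97 → -$172.41
  Oct: +$733.20 → $560.79
  Nov: +$733.20 → $1,293.99
  Dec: +$733.20 − $539.97 → $1,487.22
  Jan: +$733.20 − $1,234.02 → $986.40
  Feb: +$733.20 − $1,719.60 → $0.00
Lowest trial balance = -$2,257.65 (Mar)
Initial deposit = cushion − low point = $1,466.40 − (-$2,257.65) = $3,724.05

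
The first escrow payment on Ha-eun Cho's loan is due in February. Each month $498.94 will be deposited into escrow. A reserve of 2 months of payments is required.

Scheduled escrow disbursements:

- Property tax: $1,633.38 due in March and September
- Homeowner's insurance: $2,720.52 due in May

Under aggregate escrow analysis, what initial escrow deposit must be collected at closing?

Cushion = 2 × $498.94 = $997.88
Trial balance (start $0, +$498.94 each month, − disbursements):
  Feb: +$498.94 → $498.94
  Mar: +$498.94 − $1,633.38 → -$635.50
  Apr: +$498.94 → -$136.56
  May: +$498.94 − $2,720.52 → -$2,358.14
  Jun: +$498.94 → -$1,859.20
  Jul: +$498.94 → -$1,360.26
  Aug: +$498.94 → -$861.32
  Sep: +$498.94 − $1,633.38 → -$1,995.76
  Oct: +$498.94 → -$1,496.82
  Nov: +$498.94 → -$997.88
  Dec: +$498.94 → -$498.94
  Jan: +$498.94 → $0.00
Lowest trial balance = -$2,358.14 (May)
Initial deposit = cushion − low point = $997.88 − (-$2,358.14) = $3,356.02

$3,356.02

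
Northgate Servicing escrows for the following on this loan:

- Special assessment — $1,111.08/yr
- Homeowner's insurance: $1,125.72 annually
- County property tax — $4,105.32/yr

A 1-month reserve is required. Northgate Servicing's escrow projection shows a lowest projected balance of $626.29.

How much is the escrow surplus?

$97.78

Special assessment = $1,111.08 per year
Homeowner's insurance = $1,125.72 per year
County property tax = $4,105.32 per year
Combined annual = $1,111.08 + $1,125.72 + $4,105.32 = $6,342.12
Per month = $6,342.12 ÷ 12 = $528.51
Required reserve = 1 × $528.51 = $528.51
Excess over cushion: $626.29 − $528.51 = $97.78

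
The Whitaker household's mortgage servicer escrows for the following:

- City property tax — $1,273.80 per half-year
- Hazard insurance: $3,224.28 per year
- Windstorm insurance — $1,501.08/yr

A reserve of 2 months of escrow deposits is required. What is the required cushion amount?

City property tax = $1,273.80 × 2 = $2,547.60 annually
Hazard insurance = $3,224.28 annually
Windstorm insurance = $1,501.08 annually
Annual escrow total = $2,547.60 + $3,224.28 + $1,501.08 = $7,272.96
Base monthly escrow = $7,272.96 / 12 = $606.08
Required cushion = 2 × $606.08 = $1,212.16

$1,212.16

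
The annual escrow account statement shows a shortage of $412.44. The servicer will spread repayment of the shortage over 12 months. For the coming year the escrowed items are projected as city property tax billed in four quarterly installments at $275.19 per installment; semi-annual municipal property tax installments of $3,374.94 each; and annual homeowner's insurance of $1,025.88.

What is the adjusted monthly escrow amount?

City property tax: $275.19 × 4 = $1,100.76 annually
Municipal property tax: $3,374.94 × 2 = $6,749.88 annually
Homeowner's insurance: $1,025.88 annually
Total annual escrow = $1,100.76 + $6,749.88 + $1,025.88 = $8,876.52
Base monthly escrow = $8,876.52 / 12 = $739.71
Shortage spread = $412.44 / 12 = $34.37/mo
New monthly escrow = $739.71 + $34.37 = $774.08

$774.08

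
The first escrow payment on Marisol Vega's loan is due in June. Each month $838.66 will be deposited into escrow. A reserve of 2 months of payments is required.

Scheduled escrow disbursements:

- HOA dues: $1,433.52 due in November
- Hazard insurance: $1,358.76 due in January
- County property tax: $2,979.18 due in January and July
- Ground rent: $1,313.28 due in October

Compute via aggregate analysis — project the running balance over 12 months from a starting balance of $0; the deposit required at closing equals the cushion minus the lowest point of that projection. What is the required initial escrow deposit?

Cushion = 2 × $838.66 = $1,677.32
Trial balance (start $0, +$838.66 each month, − disbursements):
  Jun: +$838.66 → $838.66
  Jul: +$838.66 − $2,979.18 → -$1,301.86
  Aug: +$838.66 → -$463.20
  Sep: +$838.66 → $375.46
  Oct: +$838.66 − $1,313.28 → -$99.16
  Nov: +$838.66 − $1,433.52 → -$694.02
  Dec: +$838.66 → $144.64
  Jan: +$838.66 − $4,337.94 → -$3,354.64
  Feb: +$838.66 → -$2,515.98
  Mar: +$838.66 → -$1,677.32
  Apr: +$838.66 → -$838.66
  May: +$838.66 → $0.00
Lowest trial balance = -$3,354.64 (Jan)
Initial deposit = cushion − low point = $1,677.32 − (-$3,354.64) = $5,031.96

$5,031.96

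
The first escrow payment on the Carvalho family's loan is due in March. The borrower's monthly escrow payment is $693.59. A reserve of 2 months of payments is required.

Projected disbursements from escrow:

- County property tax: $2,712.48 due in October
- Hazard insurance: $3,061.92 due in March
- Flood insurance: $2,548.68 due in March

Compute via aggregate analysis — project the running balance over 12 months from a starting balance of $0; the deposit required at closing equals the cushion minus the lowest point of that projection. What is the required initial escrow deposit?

$6,304.19

Cushion = 2 × $693.59 = $1,387.18
Trial balance (start $0, +$693.59 each month, − disbursements):
  Mar: +$693.59 − $5,610.60 → -$4,917.01
  Apr: +$693.59 → -$4,223.42
  May: +$693.59 → -$3,529.83
  Jun: +$693.59 → -$2,836.24
  Jul: +$693.59 → -$2,142.65
  Aug: +$693.59 → -$1,449.06
  Sep: +$693.59 → -$755.47
  Oct: +$693.59 − $2,712.48 → -$2,774.36
  Nov: +$693.59 → -$2,080.77
  Dec: +$693.59 → -$1,387.18
  Jan: +$693.59 → -$693.59
  Feb: +$693.59 → $0.00
Lowest trial balance = -$4,917.01 (Mar)
Initial deposit = cushion − low point = $1,387.18 − (-$4,917.01) = $6,304.19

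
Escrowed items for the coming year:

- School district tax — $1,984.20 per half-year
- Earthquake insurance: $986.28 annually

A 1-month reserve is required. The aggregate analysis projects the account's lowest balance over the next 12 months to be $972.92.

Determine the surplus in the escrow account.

School district tax = $1,984.20 × 2 = $3,968.40 per year
Earthquake insurance = $986.28 per year
Annual escrow total = $3,968.40 + $986.28 = $4,954.68
Per month = $4,954.68 ÷ 12 = $412.89
Required reserve = 1 × $412.89 = $412.89
Excess over cushion: $972.92 − $412.89 = $560.03

$560.03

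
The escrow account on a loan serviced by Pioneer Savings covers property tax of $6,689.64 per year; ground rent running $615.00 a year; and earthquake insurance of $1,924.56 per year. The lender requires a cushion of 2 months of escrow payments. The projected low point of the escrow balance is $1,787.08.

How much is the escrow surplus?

Property tax = $6,689.64/yr
Ground rent = $615.00/yr
Earthquake insurance = $1,924.56/yr
Annual escrow total = $6,689.64 + $615.00 + $1,924.56 = $9,229.20
Monthly escrow = $9,229.20 / 12 = $769.10
Required reserve = 2 × $769.10 = $1,538.20
Excess over cushion: $1,787.08 − $1,538.20 = $248.88

$248.88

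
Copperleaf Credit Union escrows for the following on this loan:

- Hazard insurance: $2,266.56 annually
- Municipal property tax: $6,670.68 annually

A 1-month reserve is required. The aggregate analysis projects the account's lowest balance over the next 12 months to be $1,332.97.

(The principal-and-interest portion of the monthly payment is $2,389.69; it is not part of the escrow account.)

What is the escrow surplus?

Hazard insurance = $2,266.56 per year
Municipal property tax = $6,670.68 per year
Total annual escrow = $2,266.56 + $6,670.68 = $8,937.24
Monthly = $8,937.24 ÷ 12 = $744.77
Cushion = 1 × $744.77 = $744.77
Surplus = $1,332.97 − $744.77 = $588.20

$588.20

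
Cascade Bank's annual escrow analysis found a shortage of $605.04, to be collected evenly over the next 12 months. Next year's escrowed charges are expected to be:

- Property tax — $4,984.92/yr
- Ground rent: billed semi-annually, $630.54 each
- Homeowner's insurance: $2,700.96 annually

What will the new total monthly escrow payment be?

Property tax = $4,984.92 annually
Ground rent = $630.54 × 2 = $1,261.08 annually
Homeowner's insurance = $2,700.96 annually
Annual escrow total = $4,984.92 + $1,261.08 + $2,700.96 = $8,946.96
Per month = $8,946.96 ÷ 12 = $745.58
Shortage per month = $605.04 / 12 = $50.42
Adjusted monthly = $745.58 + $50.42 = $796.00

$796.00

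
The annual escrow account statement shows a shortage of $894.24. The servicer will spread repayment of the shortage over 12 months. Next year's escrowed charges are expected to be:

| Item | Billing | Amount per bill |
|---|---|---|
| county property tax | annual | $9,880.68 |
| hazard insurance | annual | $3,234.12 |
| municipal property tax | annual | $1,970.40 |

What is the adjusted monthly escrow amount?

County property tax — $9,880.68 per year
Hazard insurance — $3,234.12 per year
Municipal property tax — $1,970.40 per year
Total annual escrow = $9,880.68 + $3,234.12 + $1,970.40 = $15,085.20
Base monthly escrow = $15,085.20 ÷ 12 = $1,257.10
Shortage spread = $894.24 / 12 = $74.52/mo
New monthly escrow = $1,257.10 + $74.52 = $1,331.62

$1,331.62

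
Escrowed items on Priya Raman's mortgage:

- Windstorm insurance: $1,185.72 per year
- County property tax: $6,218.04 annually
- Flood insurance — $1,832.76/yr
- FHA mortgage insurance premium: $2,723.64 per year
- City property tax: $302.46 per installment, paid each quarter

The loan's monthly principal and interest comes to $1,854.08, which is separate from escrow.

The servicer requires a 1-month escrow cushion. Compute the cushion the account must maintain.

$1,097.50

Windstorm insurance = $1,185.72
County property tax = $6,218.04
Flood insurance = $1,832.76
FHA mortgage insurance premium = $2,723.64
City property tax = $302.46 × 4 = $1,209.84
Total annual escrow = $13,170.00
Monthly = $13,170.00 / 12 = $1,097.50
Cushion = 1 × $1,097.50 = $1,097.50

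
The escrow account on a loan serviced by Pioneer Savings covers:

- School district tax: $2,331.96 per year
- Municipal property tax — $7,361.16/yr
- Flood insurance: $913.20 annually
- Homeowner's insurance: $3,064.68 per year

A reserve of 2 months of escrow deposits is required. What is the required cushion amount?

$2,278.50

School district tax: $2,331.96
Municipal property tax: $7,361.16
Flood insurance: $913.20
Homeowner's insurance: $3,064.68
Combined annual = $2,331.96 + $7,361.16 + $913.20 + $3,064.68 = $13,671.00
Monthly = $13,671.00 ÷ 12 = $1,139.25
Cushion = 2 × $1,139.25 = $2,278.50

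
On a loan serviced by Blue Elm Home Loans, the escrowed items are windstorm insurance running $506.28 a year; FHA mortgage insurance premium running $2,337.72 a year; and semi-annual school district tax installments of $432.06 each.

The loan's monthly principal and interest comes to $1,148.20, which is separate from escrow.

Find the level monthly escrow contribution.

$309.01

Windstorm insurance — $506.28/yr
FHA mortgage insurance premium — $2,337.72/yr
School district tax — $432.06 × 2 = $864.12/yr
Total per year = $506.28 + $2,337.72 + $864.12 = $3,708.12
Monthly escrow = $3,708.12 / 12 = $309.01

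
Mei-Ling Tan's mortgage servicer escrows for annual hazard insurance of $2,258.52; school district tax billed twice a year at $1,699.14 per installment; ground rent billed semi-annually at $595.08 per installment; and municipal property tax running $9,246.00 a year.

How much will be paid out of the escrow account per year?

$16,092.96

Hazard insurance — $2,258.52/yr
School district tax — $1,699.14 × 2 = $3,398.28/yr
Ground rent — $595.08 × 2 = $1,190.16/yr
Municipal property tax — $9,246.00/yr
Yearly total = $2,258.52 + $3,398.28 + $1,190.16 + $9,246.00 = $16,092.96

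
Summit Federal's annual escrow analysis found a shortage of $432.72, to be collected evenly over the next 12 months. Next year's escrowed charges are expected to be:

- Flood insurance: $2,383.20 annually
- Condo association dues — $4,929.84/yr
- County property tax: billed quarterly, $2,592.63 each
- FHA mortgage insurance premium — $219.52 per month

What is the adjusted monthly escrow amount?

$1,729.21

Flood insurance — $2,383.20/yr
Condo association dues — $4,929.84/yr
County property tax — $2,592.63 × 4 = $10,370.52/yr
FHA mortgage insurance premium — $219.52 × 12 = $2,634.24/yr
Combined annual = $2,383.20 + $4,929.84 + $10,370.52 + $2,634.24 = $20,317.80
Monthly escrow = $20,317.80 ÷ 12 = $1,693.15
Monthly shortage recovery: $432.72 ÷ 12 = $36.06
New monthly escrow = $1,693.15 + $36.06 = $1,729.21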